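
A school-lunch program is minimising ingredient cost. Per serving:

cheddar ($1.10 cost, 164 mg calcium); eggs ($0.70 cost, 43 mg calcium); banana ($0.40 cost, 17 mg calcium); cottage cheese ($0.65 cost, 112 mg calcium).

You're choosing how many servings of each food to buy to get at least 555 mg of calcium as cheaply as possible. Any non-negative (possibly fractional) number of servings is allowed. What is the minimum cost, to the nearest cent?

Cost per mg of calcium: cottage cheese $0.0058, cheddar $0.0067, eggs $0.0163, banana $0.0235.
With no serving limits, use only cottage cheese: 555 mg / 112 mg = 4.955 servings × $0.65 = $3.22.

$3.22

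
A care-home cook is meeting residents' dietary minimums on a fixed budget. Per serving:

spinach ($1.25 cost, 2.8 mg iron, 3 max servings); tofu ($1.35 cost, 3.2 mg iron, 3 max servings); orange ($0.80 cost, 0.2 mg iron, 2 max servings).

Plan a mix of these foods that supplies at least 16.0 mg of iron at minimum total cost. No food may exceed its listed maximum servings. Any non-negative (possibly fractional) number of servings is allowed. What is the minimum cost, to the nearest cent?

$6.91

Cost per mg of iron: tofu $0.4219, spinach $0.4464, orange $4.0000.
Take 3 servings of tofu: +9.6 mg iron for $4.05 (total $4.05, still need 6.4 mg).
Take 2.286 servings of spinach: +6.4 mg iron for $2.86 (total $6.91, still need 0.0 mg).
Greedy by cheapest-per-mg is optimal for a single linear constraint, so the minimum cost is $6.91.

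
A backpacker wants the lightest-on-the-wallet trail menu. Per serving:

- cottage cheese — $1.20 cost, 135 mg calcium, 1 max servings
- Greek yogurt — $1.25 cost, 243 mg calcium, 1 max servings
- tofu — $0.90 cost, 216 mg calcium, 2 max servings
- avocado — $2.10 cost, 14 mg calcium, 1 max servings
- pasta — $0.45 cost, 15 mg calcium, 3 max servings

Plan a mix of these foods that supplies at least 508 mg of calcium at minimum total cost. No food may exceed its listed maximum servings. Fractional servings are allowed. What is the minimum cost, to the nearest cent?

Cost per mg of calcium: tofu $0.0042, Greek yogurt $0.0051, cottage cheese $0.0089, pasta $0.0300, avocado $0.1500.
Take 2 servings of tofu: +432.0 mg calcium for $1.80 (total $1.80, still need 76.0 mg).
Take 0.3128 servings of Greek yogurt: +76.0 mg calcium for $0.39 (total $2.19, still need 0.0 mg).
Filling from the cheapest source first is optimal under one linear minimum: $2.19.

$2.19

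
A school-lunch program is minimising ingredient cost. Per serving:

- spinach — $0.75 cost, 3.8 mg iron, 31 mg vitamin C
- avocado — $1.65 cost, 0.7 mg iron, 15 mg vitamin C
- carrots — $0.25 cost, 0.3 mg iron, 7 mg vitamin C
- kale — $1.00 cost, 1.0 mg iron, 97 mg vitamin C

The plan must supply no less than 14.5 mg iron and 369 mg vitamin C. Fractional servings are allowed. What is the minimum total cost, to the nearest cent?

$5.13

Compare the cost at each extreme point of the feasible region.
spinach only: max(14.5/3.8, 369/31) = 11.9 servings → $8.93.
avocado only: max(14.5/0.7, 369/15) = 24.6 servings → $40.59.
carrots only: max(14.5/0.3, 369/7) = 52.71 servings → $13.18.
kale only: max(14.5/1.0, 369/97) = 14.5 servings → $14.50.
spinach + avocado with both targets exact would need a negative amount; discard.
spinach + carrots with both targets exact would need a negative amount; discard.
spinach + kale with both tight: 3.073 servings and 2.822 servings → $5.13.
avocado + carrots with both targets exact would need a negative amount; discard.
avocado + kale with both tight: 19.61 servings and 0.7713 servings → $33.13.
carrots + kale with both tight: 46.95 servings and 0.4163 servings → $12.15.
So the least-cost plan costs $5.13.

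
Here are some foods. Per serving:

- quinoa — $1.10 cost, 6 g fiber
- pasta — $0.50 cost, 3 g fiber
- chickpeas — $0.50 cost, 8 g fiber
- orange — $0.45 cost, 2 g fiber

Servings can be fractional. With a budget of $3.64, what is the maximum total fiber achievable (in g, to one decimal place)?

58.2 g

Fiber per dollar: chickpeas 16, pasta 6, quinoa 5.455, orange 4.444.
With no serving limits, spend the whole cost allowance on chickpeas: $3.64 / $0.50 × 8 g = 58.2 g.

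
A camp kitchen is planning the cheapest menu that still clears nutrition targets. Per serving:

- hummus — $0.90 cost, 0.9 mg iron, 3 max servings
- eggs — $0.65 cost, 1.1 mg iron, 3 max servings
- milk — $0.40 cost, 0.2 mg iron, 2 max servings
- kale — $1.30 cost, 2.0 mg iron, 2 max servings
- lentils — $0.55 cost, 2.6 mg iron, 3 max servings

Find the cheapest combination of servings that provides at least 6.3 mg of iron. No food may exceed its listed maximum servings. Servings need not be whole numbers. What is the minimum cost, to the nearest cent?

$1.33

Cost per mg of iron: lentils $0.2115, eggs $0.5909, kale $0.6500, hummus $1.0000, milk $2.0000.
Take 2.423 servings of lentils: +6.3 mg iron for $1.33 (total $1.33, still need 0.0 mg).
Greedy by cheapest-per-mg is optimal for a single linear constraint, so the minimum cost is $1.33.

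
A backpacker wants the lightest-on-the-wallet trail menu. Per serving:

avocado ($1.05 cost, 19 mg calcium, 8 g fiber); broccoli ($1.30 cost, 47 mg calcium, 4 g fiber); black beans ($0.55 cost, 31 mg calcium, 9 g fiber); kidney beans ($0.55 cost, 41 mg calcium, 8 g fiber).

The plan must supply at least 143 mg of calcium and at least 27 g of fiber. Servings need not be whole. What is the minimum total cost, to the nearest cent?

avocado only: max(143/19, 27/8) = 7.526 servings → $7.90.
broccoli only: max(143/47, 27/4) = 6.75 servings → $8.78.
black beans only: max(143/31, 27/9) = 4.613 servings → $2.54.
kidney beans only: max(143/41, 27/8) = 3.488 servings → $1.92.
avocado + broccoli with both tight: 2.323 servings and 2.103 servings → $5.17.
avocado + black beans: the both-tight solution has a negative serving — not a feasible corner.
avocado + kidney beans: intersection lies outside the first quadrant.
broccoli + black beans with both tight: 1.505 servings and 2.331 servings → $3.24.
broccoli + kidney beans with both tight: 0.1745 servings and 3.288 servings → $2.04.
black beans + kidney beans with both targets exact would need a negative amount; discard.
So the least-cost plan costs $1.92.

$1.92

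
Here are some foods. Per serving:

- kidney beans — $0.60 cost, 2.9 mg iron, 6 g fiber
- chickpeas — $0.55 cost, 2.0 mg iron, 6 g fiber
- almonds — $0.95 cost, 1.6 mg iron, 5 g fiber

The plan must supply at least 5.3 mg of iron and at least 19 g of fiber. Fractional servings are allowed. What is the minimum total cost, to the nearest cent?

$1.74

kidney beans only: max(5.3/2.9, 19/6) = 3.167 servings → $1.90.
chickpeas only: max(5.3/2.0, 19/6) = 3.167 servings → $1.74.
almonds only: max(5.3/1.6, 19/5) = 3.8 servings → $3.61.
kidney beans + chickpeas with both targets exact would need a negative amount; discard.
kidney beans + almonds: the both-tight solution has a negative serving — not a feasible corner.
chickpeas + almonds with both targets exact would need a negative amount; discard.
Cheapest feasible corner: $1.74.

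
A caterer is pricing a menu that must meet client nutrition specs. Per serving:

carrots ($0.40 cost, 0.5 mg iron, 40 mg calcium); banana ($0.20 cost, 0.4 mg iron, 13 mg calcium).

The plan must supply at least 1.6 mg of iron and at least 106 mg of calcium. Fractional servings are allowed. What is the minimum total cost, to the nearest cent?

$1.14

carrots only: max(1.6/0.5, 106/40) = 3.2 servings → $1.28.
banana only: max(1.6/0.4, 106/13) = 8.154 servings → $1.63.
carrots + banana with both tight: 2.274 servings and 1.158 servings → $1.14.
The minimum over all feasible corners is $1.14.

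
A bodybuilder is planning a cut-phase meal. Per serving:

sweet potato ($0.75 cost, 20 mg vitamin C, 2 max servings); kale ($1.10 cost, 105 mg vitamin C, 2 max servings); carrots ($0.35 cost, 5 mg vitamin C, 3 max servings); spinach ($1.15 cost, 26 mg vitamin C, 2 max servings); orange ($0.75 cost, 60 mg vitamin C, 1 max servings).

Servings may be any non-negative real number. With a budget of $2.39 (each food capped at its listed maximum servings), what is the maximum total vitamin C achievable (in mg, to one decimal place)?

225.2 mg

Vitamin C per dollar: kale 95.45, orange 80, sweet potato 26.67, spinach 22.61, carrots 14.29.
Take 2 servings of kale: spends $2.20, +210.0 mg vitamin C (running total 210.0 mg).
Take 0.2533 servings of orange: spends $0.19, +15.2 mg vitamin C (running total 225.2 mg).
Greedy by best ratio exhausts the cost allowance optimally: 225.2 mg.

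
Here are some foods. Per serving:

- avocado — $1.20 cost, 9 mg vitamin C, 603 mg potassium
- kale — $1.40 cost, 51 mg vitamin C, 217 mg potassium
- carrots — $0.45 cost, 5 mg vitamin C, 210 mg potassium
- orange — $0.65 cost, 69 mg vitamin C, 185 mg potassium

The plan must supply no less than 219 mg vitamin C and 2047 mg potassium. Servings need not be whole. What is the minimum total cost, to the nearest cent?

This is a tiny linear program; its minimum lies at a vertex of the feasible set. List the vertices and price them.
avocado only: max(219/9, 2047/603) = 24.33 servings → $29.20.
kale only: max(219/51, 2047/217) = 9.433 servings → $13.21.
carrots only: max(219/5, 2047/210) = 43.8 servings → $19.71.
orange only: max(219/69, 2047/185) = 11.06 servings → $7.19.
avocado + kale with both tight: 1.975 servings and 3.946 servings → $7.89.
avocado + carrots: the both-tight solution has a negative serving — not a feasible corner.
avocado + orange with both tight: 2.522 servings and 2.845 servings → $4.88.
kale + carrots with both tight: 3.715 servings and 5.909 servings → $7.86.
kale + orange: the both-tight solution has a negative serving — not a feasible corner.
carrots + orange with both tight: 7.426 servings and 2.636 servings → $5.05.
The minimum over all feasible corners is $4.88.

$4.88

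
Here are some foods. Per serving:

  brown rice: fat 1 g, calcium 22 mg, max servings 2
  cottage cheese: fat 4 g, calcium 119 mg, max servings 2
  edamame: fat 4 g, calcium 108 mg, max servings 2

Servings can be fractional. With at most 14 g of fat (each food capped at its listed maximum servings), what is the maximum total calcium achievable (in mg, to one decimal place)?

400.0 mg

Calcium per g fat: cottage cheese 29.75, edamame 27, brown rice 22.
Take 2 servings of cottage cheese: uses 8 g fat, +238.0 mg calcium (running total 238.0 mg).
Take 1.5 servings of edamame: uses 6 g fat, +162.0 mg calcium (running total 400.0 mg).
Greedy by best ratio exhausts the fat allowance optimally: 400.0 mg.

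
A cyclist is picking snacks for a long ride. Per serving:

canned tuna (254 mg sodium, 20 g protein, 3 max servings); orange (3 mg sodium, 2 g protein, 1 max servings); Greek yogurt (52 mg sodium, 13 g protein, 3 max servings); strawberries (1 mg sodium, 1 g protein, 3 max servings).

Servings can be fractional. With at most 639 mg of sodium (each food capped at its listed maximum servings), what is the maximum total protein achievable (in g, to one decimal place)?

Protein per mg sodium: strawberries 1, orange 0.6667, Greek yogurt 0.25, canned tuna 0.07874.
Take 3 servings of strawberries: uses 3 mg sodium, +3.0 g protein (running total 3.0 g).
Take 1 serving of orange: uses 3 mg sodium, +2.0 g protein (running total 5.0 g).
Take 3 servings of Greek yogurt: uses 156 mg sodium, +39.0 g protein (running total 44.0 g).
Take 1.878 servings of canned tuna: uses 477 mg sodium, +37.6 g protein (running total 81.6 g).
Filling greedily by protein-per-mg sodium is optimal for one linear limit, giving 81.6 g.

81.6 g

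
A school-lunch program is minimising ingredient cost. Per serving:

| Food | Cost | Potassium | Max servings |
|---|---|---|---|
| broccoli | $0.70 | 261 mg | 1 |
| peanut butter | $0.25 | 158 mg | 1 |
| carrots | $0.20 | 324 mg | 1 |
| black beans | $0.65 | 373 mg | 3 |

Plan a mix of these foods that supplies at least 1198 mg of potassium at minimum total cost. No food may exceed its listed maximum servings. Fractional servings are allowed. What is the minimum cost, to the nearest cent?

Cost per mg of potassium: carrots $0.0006, peanut butter $0.0016, black beans $0.0017, broccoli $0.0027.
Take 1 serving of carrots: +324.0 mg potassium for $0.20 (total $0.20, still need 874.0 mg).
Take 1 serving of peanut butter: +158.0 mg potassium for $0.25 (total $0.45, still need 716.0 mg).
Take 1.92 servings of black beans: +716.0 mg potassium for $1.25 (total $1.70, still need 0.0 mg).
Filling from the cheapest source first is optimal under one linear minimum: $1.70.

$1.70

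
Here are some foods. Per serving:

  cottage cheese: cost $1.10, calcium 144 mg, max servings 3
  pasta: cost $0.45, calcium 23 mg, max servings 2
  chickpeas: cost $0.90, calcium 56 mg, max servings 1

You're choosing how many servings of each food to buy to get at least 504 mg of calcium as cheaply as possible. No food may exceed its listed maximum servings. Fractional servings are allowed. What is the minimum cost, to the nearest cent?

$4.51

Cost per mg of calcium: cottage cheese $0.0076, chickpeas $0.0161, pasta $0.0196.
Take 3 servings of cottage cheese: +432.0 mg calcium for $3.30 (total $3.30, still need 72.0 mg).
Take 1 serving of chickpeas: +56.0 mg calcium for $0.90 (total $4.20, still need 16.0 mg).
Take 0.6957 servings of pasta: +16.0 mg calcium for $0.31 (total $4.51, still need 0.0 mg).
Greedy by cheapest-per-mg is optimal for a single linear constraint, so the minimum cost is $4.51.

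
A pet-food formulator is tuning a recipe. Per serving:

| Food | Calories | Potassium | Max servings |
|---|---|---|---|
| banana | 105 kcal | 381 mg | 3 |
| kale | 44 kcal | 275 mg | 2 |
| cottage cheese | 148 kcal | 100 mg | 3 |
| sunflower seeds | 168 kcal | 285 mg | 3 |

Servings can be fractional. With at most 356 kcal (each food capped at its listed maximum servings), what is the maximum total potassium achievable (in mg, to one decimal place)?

1522.5 mg

Potassium per kcal: kale 6.25, banana 3.629, sunflower seeds 1.696, cottage cheese 0.6757.
Take 2 servings of kale: uses 88 kcal, +550.0 mg potassium (running total 550.0 mg).
Take 2.552 servings of banana: uses 268 kcal, +972.5 mg potassium (running total 1522.5 mg).
Greedy by best ratio exhausts the calories allowance optimally: 1522.5 mg.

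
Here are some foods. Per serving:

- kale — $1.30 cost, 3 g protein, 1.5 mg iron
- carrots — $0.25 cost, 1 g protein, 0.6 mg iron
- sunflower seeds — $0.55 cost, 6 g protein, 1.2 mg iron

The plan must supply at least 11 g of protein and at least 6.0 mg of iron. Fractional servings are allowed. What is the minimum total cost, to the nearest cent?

$2.51

Compare the cost at each extreme point of the feasible region.
kale only: max(11/3, 6.0/1.5) = 4 servings → $5.20.
carrots only: max(11/1, 6.0/0.6) = 11 servings → $2.75.
sunflower seeds only: max(11/6, 6.0/1.2) = 5 servings → $2.75.
kale + carrots with both tight: 2 servings and 5 servings → $3.85.
kale + sunflower seeds: the both-tight solution has a negative serving — not a feasible corner.
carrots + sunflower seeds with both tight: 9.5 servings and 0.25 servings → $2.51.
Cheapest feasible corner: $2.51.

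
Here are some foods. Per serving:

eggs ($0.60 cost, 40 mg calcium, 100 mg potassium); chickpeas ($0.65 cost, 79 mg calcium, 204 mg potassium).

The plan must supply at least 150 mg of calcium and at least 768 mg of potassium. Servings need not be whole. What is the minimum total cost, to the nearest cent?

Check every corner: each single food scaled to meet both minima, and each pair solved so both constraints bind.
eggs only: max(150/40, 768/100) = 7.68 servings → $4.61.
chickpeas only: max(150/79, 768/204) = 3.765 servings → $2.45.
eggs + chickpeas: intersection lies outside the first quadrant.
The minimum over all feasible corners is $2.45.

$2.45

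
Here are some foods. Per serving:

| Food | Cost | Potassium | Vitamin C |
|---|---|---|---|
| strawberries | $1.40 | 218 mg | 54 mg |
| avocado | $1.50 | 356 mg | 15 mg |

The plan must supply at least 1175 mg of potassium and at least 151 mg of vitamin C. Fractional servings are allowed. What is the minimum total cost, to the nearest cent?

With two linear requirements the optimum uses one or two foods; enumerate the corners.
strawberries only: max(1175/218, 151/54) = 5.39 servings → $7.55.
avocado only: max(1175/356, 151/15) = 10.07 servings → $15.10.
strawberries + avocado with both tight: 2.265 servings and 1.914 servings → $6.04.
Cheapest feasible corner: $6.04.

$6.04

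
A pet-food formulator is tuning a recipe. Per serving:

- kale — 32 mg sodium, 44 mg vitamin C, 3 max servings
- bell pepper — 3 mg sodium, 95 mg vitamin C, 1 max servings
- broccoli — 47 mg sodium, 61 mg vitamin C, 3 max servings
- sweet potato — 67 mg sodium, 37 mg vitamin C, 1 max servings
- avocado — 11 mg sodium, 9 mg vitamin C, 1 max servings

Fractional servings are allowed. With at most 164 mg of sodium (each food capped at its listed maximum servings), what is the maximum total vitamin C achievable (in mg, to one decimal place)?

311.4 mg

Vitamin C per mg sodium: bell pepper 31.67, kale 1.375, broccoli 1.298, avocado 0.8182, sweet potato 0.5522.
Take 1 serving of bell pepper: uses 3 mg sodium, +95.0 mg vitamin C (running total 95.0 mg).
Take 3 servings of kale: uses 96 mg sodium, +132.0 mg vitamin C (running total 227.0 mg).
Take 1.383 servings of broccoli: uses 65 mg sodium, +84.4 mg vitamin C (running total 311.4 mg).
Greedy by best ratio exhausts the sodium allowance optimally: 311.4 mg.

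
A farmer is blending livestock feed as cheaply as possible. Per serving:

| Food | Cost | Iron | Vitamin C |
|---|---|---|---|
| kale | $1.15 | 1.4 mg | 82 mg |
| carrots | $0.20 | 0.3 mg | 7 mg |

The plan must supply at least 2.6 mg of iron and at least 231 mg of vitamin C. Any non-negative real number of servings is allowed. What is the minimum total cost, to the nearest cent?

$3.24

For a min-cost LP with two ≥-constraints, a basic feasible solution has at most two positive variables.
kale only: max(2.6/1.4, 231/82) = 2.817 servings → $3.24.
carrots only: max(2.6/0.3, 231/7) = 33 servings → $6.60.
kale + carrots with both targets exact would need a negative amount; discard.
So the least-cost plan costs $3.24.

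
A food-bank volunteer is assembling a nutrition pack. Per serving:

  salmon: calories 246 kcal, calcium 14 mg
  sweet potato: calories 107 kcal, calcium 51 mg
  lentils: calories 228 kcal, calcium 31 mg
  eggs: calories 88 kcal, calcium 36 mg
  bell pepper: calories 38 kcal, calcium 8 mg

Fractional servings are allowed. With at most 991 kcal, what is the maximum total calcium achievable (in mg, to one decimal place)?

472.3 mg

Calcium per kcal: sweet potato 0.4766, eggs 0.4091, bell pepper 0.2105, lentils 0.136, salmon 0.05691.
With no serving limits, spend the whole calories allowance on sweet potato: 991 kcal / 107 kcal × 51 mg = 472.3 mg.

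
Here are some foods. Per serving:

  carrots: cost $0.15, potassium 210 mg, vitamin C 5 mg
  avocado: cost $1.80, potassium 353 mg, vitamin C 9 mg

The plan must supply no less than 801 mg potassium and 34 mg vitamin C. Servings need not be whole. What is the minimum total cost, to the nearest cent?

$1.02

carrots only: max(801/210, 34/5) = 6.8 servings → $1.02.
avocado only: max(801/353, 34/9) = 3.778 servings → $6.80.
carrots + avocado: the both-tight solution has a negative serving — not a feasible corner.
So the least-cost plan costs $1.02.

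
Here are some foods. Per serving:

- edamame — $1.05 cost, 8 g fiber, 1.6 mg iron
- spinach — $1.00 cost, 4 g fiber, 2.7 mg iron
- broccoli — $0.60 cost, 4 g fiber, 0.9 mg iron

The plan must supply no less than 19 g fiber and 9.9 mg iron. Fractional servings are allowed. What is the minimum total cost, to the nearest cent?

$4.02

A basic optimal solution has at most two foods positive. Try each food alone and each pair with both targets met exactly.
edamame only: max(19/8, 9.9/1.6) = 6.188 servings → $6.50.
spinach only: max(19/4, 9.9/2.7) = 4.75 servings → $4.75.
broccoli only: max(19/4, 9.9/0.9) = 11 servings → $6.60.
edamame + spinach with both tight: 0.7697 servings and 3.211 servings → $4.02.
edamame + broccoli: the both-tight solution has a negative serving — not a feasible corner.
spinach + broccoli with both tight: 3.125 servings and 1.625 servings → $4.10.
The minimum over all feasible corners is $4.02.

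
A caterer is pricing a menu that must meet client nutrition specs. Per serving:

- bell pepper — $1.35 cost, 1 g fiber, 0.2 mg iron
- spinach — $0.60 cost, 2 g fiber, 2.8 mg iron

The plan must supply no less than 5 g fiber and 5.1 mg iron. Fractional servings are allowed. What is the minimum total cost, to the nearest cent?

Two binding constraints pin down two serving amounts, so the optimal mix uses at most two foods. The candidates are each food alone (scaled to the tighter of fiber/iron) and each pair with both constraints tight.
bell pepper only: max(5/1, 5.1/0.2) = 25.5 servings → $34.42.
spinach only: max(5/2, 5.1/2.8) = 2.5 servings → $1.50.
bell pepper + spinach with both tight: 1.583 servings and 1.708 servings → $3.16.
Cheapest feasible corner: $1.50.

$1.50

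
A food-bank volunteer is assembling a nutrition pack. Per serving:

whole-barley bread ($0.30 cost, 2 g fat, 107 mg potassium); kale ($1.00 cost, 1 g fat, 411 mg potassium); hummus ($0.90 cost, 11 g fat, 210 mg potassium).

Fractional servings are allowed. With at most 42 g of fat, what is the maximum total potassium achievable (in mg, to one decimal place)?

Potassium per g fat: kale 411, whole-barley bread 53.5, hummus 19.09.
With no serving limits, spend the whole fat allowance on kale: 42 g / 1 g × 411 mg = 17262.0 mg.

17262.0 mg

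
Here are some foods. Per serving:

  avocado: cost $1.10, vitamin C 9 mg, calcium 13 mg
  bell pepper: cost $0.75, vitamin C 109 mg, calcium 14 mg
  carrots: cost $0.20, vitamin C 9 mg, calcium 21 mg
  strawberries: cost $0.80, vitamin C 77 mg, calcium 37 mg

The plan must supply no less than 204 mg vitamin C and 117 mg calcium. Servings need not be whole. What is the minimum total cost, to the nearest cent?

The cheapest plan sits at a corner of the feasible region — with two constraints it uses at most two foods.
avocado only: max(204/9, 117/13) = 22.67 servings → $24.93.
bell pepper only: max(204/109, 117/14) = 8.357 servings → $6.27.
carrots only: max(204/9, 117/21) = 22.67 servings → $4.53.
strawberries only: max(204/77, 117/37) = 3.162 servings → $2.53.
avocado + bell pepper with both tight: 7.666 servings and 1.239 servings → $9.36.
avocado + carrots with both targets exact would need a negative amount; discard.
avocado + strawberries with both tight: 2.187 servings and 2.394 servings → $4.32.
bell pepper + carrots with both tight: 1.494 servings and 4.576 servings → $2.04.
bell pepper + strawberries: the both-tight solution has a negative serving — not a feasible corner.
carrots + strawberries with both tight: 1.138 servings and 2.516 servings → $2.24.
So the least-cost plan costs $2.04.

$2.04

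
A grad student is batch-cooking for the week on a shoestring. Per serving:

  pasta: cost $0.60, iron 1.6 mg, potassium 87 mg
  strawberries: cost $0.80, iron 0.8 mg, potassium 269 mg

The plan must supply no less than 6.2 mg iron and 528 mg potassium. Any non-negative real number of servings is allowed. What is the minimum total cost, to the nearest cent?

$2.75

pasta only: max(6.2/1.6, 528/87) = 6.069 servings → $3.64.
strawberries only: max(6.2/0.8, 528/269) = 7.75 servings → $6.20.
pasta + strawberries with both tight: 3.452 servings and 0.8465 servings → $2.75.
The minimum over all feasible corners is $2.75.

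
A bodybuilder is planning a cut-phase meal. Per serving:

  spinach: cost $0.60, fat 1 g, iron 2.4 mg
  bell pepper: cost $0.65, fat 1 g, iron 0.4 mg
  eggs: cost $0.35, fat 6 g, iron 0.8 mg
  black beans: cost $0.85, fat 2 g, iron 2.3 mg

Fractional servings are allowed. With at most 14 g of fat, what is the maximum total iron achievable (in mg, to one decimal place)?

33.6 mg

Iron per g fat: spinach 2.4, black beans 1.15, bell pepper 0.4, eggs 0.1333.
With no serving limits, spend the whole fat allowance on spinach: 14 g / 1 g × 2.4 mg = 33.6 mg.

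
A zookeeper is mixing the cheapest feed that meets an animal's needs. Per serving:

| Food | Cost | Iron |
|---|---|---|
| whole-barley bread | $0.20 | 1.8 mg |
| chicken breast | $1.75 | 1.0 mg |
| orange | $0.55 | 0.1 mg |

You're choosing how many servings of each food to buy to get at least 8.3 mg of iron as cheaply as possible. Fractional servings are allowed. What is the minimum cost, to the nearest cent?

Cost per mg of iron: whole-barley bread $0.1111, chicken breast $1.7500, orange $5.5000.
With no serving limits, use only whole-barley bread: 8.3 mg / 1.8 mg = 4.611 servings × $0.20 = $0.92.

$0.92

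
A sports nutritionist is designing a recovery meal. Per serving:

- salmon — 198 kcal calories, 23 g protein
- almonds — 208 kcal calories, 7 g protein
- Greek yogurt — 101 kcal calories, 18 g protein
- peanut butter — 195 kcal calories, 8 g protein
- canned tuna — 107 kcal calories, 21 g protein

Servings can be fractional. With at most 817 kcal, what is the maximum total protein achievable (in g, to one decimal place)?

Protein per kcal: canned tuna 0.1963, Greek yogurt 0.1782, salmon 0.1162, peanut butter 0.04103, almonds 0.03365.
With no serving limits, spend the whole calories allowance on canned tuna: 817 kcal / 107 kcal × 21 g = 160.3 g.

160.3 g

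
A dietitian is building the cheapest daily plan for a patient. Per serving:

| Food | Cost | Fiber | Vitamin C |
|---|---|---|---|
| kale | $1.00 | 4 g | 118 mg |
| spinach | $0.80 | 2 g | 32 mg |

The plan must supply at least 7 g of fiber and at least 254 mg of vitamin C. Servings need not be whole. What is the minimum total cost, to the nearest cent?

$2.15

With two linear requirements the optimum uses one or two foods; enumerate the corners.
kale only: max(7/4, 254/118) = 2.153 servings → $2.15.
spinach only: max(7/2, 254/32) = 7.938 servings → $6.35.
kale + spinach with both targets exact would need a negative amount; discard.
The minimum over all feasible corners is $2.15.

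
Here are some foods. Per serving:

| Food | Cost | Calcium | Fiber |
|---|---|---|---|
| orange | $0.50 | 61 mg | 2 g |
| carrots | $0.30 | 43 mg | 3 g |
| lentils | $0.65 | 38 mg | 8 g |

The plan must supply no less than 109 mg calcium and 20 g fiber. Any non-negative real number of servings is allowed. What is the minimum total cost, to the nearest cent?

For a min-cost LP with two ≥-constraints, a basic feasible solution has at most two positive variables.
orange only: max(109/61, 20/2) = 10 servings → $5.00.
carrots only: max(109/43, 20/3) = 6.667 servings → $2.00.
lentils only: max(109/38, 20/8) = 2.868 servings → $1.86.
orange + carrots with both targets exact would need a negative amount; discard.
orange + lentils with both tight: 0.2718 servings and 2.432 servings → $1.72.
carrots + lentils with both tight: 0.487 servings and 2.317 servings → $1.65.
The minimum over all feasible corners is $1.65.

$1.65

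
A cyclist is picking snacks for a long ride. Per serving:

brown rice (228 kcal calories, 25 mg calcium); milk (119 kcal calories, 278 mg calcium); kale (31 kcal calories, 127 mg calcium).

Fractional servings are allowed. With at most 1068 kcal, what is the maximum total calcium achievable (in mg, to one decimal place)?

4375.4 mg

Calcium per kcal: kale 4.097, milk 2.336, brown rice 0.1096.
With no serving limits, spend the whole calories allowance on kale: 1068 kcal / 31 kcal × 127 mg = 4375.4 mg.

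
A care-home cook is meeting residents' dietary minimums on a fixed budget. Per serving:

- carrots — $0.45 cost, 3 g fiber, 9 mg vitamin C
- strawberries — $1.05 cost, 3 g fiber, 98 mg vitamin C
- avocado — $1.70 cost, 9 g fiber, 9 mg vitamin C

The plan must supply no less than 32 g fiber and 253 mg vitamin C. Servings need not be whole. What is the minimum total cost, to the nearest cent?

A basic optimal solution has at most two foods positive. Try each food alone and each pair with both targets met exactly.
carrots only: max(32/3, 253/9) = 28.11 servings → $12.65.
strawberries only: max(32/3, 253/98) = 10.67 servings → $11.20.
avocado only: max(32/9, 253/9) = 28.11 servings → $47.79.
carrots + strawberries with both tight: 8.903 servings and 1.764 servings → $5.86.
carrots + avocado: the both-tight solution has a negative serving — not a feasible corner.
strawberries + avocado with both tight: 2.326 servings and 2.78 servings → $7.17.
Cheapest feasible corner: $5.86.

$5.86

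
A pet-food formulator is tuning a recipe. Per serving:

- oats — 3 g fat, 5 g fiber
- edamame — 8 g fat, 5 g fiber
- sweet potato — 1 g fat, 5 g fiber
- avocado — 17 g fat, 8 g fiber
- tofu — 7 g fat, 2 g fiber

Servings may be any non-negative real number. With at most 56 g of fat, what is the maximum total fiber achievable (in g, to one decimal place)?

280.0 g

Fiber per g fat: sweet potato 5, oats 1.667, edamame 0.625, avocado 0.4706, tofu 0.2857.
With no serving limits, spend the whole fat allowance on sweet potato: 56 g / 1 g × 5 g = 280.0 g.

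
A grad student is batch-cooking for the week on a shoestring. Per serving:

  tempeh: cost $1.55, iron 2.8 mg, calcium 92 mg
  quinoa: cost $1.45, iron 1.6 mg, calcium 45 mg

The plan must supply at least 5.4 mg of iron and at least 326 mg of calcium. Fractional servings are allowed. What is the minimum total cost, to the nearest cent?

$5.49

tempeh only: max(5.4/2.8, 326/92) = 3.543 servings → $5.49.
quinoa only: max(5.4/1.6, 326/45) = 7.244 servings → $10.50.
tempeh + quinoa with both targets exact would need a negative amount; discard.
The minimum over all feasible corners is $5.49.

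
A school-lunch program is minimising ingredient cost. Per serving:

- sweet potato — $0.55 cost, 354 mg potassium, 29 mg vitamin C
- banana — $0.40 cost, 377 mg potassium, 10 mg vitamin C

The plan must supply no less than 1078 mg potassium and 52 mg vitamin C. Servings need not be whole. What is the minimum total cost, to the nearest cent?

$1.35

A basic optimal solution has at most two foods positive. Try each food alone and each pair with both targets met exactly.
sweet potato only: max(1078/354, 52/29) = 3.045 servings → $1.67.
banana only: max(1078/377, 52/10) = 5.2 servings → $2.08.
sweet potato + banana with both tight: 1.194 servings and 1.739 servings → $1.35.
The minimum over all feasible corners is $1.35.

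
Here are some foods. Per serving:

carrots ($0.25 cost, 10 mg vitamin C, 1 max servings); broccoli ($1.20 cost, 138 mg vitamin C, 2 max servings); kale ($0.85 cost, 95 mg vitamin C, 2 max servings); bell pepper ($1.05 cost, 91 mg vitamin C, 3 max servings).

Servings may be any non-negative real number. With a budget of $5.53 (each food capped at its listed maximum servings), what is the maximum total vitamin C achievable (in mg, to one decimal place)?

Vitamin C per dollar: broccoli 115, kale 111.8, bell pepper 86.67, carrots 40.
Take 2 servings of broccoli: spends $2.40, +276.0 mg vitamin C (running total 276.0 mg).
Take 2 servings of kale: spends $1.70, +190.0 mg vitamin C (running total 466.0 mg).
Take 1.362 servings of bell pepper: spends $1.43, +123.9 mg vitamin C (running total 589.9 mg).
Greedy by best ratio exhausts the cost allowance optimally: 589.9 mg.

589.9 mg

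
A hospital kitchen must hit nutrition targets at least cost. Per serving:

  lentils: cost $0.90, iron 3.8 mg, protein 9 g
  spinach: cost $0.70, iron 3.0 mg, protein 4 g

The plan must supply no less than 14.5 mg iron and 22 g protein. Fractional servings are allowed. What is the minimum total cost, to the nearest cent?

$3.39

lentils only: max(14.5/3.8, 22/9) = 3.816 servings → $3.43.
spinach only: max(14.5/3.0, 22/4) = 5.5 servings → $3.85.
lentils + spinach with both tight: 0.678 servings and 3.975 servings → $3.39.
So the least-cost plan costs $3.39.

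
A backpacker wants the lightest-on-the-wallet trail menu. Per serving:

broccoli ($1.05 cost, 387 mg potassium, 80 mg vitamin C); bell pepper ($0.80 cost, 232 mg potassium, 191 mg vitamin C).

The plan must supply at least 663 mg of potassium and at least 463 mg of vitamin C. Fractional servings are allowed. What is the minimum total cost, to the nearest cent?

With two linear requirements the optimum uses one or two foods; enumerate the corners.
broccoli only: max(663/387, 463/80) = 5.787 servings → $6.08.
bell pepper only: max(663/232, 463/191) = 2.858 servings → $2.29.
broccoli + bell pepper with both tight: 0.3471 servings and 2.279 servings → $2.19.
The minimum over all feasible corners is $2.19.

$2.19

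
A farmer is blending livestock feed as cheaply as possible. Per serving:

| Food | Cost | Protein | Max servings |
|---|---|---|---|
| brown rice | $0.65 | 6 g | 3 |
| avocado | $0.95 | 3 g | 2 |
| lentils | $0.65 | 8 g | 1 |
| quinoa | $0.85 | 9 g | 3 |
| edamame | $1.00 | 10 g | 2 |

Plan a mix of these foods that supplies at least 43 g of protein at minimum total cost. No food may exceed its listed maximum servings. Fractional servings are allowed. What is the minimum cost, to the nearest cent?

Cost per g of protein: lentils $0.0813, quinoa $0.0944, edamame $0.1000, brown rice $0.1083, avocado $0.3167.
Take 1 serving of lentils: +8.0 g protein for $0.65 (total $0.65, still need 35.0 g).
Take 3 servings of quinoa: +27.0 g protein for $2.55 (total $3.20, still need 8.0 g).
Take 0.8 servings of edamame: +8.0 g protein for $0.80 (total $4.00, still need 0.0 g).
Greedy by cheapest-per-g is optimal for a single linear constraint, so the minimum cost is $4.00.

$4.00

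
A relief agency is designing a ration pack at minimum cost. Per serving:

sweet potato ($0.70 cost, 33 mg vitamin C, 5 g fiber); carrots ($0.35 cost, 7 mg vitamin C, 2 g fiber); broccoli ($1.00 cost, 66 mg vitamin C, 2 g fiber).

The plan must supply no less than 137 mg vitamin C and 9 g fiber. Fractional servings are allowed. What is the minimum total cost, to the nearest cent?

$2.32

An LP optimum is at a vertex; with two nutrient constraints at most two foods are used. Check each candidate.
sweet potato only: max(137/33, 9/5) = 4.152 servings → $2.91.
carrots only: max(137/7, 9/2) = 19.57 servings → $6.85.
broccoli only: max(137/66, 9/2) = 4.5 servings → $4.50.
sweet potato + carrots: the both-tight solution has a negative serving — not a feasible corner.
sweet potato + broccoli with both tight: 1.212 servings and 1.47 servings → $2.32.
carrots + broccoli with both tight: 2.712 servings and 1.788 servings → $2.74.
So the least-cost plan costs $2.32.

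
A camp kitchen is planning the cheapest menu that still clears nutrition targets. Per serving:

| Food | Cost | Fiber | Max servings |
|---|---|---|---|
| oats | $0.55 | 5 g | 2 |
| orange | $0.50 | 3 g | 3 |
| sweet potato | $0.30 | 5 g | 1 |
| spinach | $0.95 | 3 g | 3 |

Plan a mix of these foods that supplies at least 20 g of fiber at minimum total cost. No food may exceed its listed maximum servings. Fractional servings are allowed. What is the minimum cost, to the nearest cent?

Cost per g of fiber: sweet potato $0.0600, oats $0.1100, orange $0.1667, spinach $0.3167.
Take 1 serving of sweet potato: +5.0 g fiber for $0.30 (total $0.30, still need 15.0 g).
Take 2 servings of oats: +10.0 g fiber for $1.10 (total $1.40, still need 5.0 g).
Take 1.667 servings of orange: +5.0 g fiber for $0.83 (total $2.23, still need 0.0 g).
Filling from the cheapest source first is optimal under one linear minimum: $2.23.

$2.23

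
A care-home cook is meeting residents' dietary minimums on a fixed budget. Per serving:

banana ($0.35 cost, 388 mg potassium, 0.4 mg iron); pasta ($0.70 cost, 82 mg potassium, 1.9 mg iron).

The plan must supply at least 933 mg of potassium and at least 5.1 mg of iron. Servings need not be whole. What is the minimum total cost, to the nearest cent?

Minimising a linear cost over {potassium ≥ 933, iron ≥ 5.1, servings ≥ 0} — the optimum is at a vertex, using one or two foods.
banana only: max(933/388, 5.1/0.4) = 12.75 servings → $4.46.
pasta only: max(933/82, 5.1/1.9) = 11.38 servings → $7.96.
banana + pasta with both tight: 1.923 servings and 2.279 servings → $2.27.
Cheapest feasible corner: $2.27.

$2.27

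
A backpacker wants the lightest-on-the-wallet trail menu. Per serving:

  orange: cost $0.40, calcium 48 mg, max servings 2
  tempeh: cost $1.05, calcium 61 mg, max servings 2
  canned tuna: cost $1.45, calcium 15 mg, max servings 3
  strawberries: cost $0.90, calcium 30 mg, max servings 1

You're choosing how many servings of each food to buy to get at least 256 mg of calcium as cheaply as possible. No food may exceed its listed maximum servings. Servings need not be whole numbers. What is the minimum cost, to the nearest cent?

$4.57

Cost per mg of calcium: orange $0.0083, tempeh $0.0172, strawberries $0.0300, canned tuna $0.0967.
Take 2 servings of orange: +96.0 mg calcium for $0.80 (total $0.80, still need 160.0 mg).
Take 2 servings of tempeh: +122.0 mg calcium for $2.10 (total $2.90, still need 38.0 mg).
Take 1 serving of strawberries: +30.0 mg calcium for $0.90 (total $3.80, still need 8.0 mg).
Take 0.5333 servings of canned tuna: +8.0 mg calcium for $0.77 (total $4.57, still need 0.0 mg).
Greedy by cheapest-per-mg is optimal for a single linear constraint, so the minimum cost is $4.57.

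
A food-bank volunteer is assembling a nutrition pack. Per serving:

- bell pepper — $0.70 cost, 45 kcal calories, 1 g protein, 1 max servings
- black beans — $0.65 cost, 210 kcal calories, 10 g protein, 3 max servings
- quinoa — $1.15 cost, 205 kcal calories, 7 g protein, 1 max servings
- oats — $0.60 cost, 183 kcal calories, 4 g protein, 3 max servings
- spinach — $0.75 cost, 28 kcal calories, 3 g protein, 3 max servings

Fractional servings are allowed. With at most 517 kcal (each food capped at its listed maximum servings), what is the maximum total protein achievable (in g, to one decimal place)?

Protein per kcal: spinach 0.1071, black beans 0.04762, quinoa 0.03415, bell pepper 0.02222, oats 0.02186.
Take 3 servings of spinach: uses 84 kcal, +9.0 g protein (running total 9.0 g).
Take 2.062 servings of black beans: uses 433 kcal, +20.6 g protein (running total 29.6 g).
Greedy by best ratio exhausts the calories allowance optimally: 29.6 g.

29.6 g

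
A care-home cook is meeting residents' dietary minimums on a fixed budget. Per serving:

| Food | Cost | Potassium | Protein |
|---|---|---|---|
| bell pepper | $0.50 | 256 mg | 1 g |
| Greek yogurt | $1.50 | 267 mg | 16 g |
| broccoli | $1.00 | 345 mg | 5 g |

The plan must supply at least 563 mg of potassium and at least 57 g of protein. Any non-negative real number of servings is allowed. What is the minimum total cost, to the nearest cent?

An LP optimum is at a vertex; with two nutrient constraints at most two foods are used. Check each candidate.
bell pepper only: max(563/256, 57/1) = 57 servings → $28.50.
Greek yogurt only: max(563/267, 57/16) = 3.562 servings → $5.34.
broccoli only: max(563/345, 57/5) = 11.4 servings → $11.40.
bell pepper + Greek yogurt: intersection lies outside the first quadrant.
bell pepper + broccoli: intersection lies outside the first quadrant.
Greek yogurt + broccoli: the both-tight solution has a negative serving — not a feasible corner.
So the least-cost plan costs $5.34.

$5.34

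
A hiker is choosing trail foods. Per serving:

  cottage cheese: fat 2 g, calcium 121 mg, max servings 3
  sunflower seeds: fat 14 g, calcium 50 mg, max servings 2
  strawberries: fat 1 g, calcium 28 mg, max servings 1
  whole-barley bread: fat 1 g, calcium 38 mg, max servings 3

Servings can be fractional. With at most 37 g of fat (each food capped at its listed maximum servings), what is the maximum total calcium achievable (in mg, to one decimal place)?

601.4 mg

Calcium per g fat: cottage cheese 60.5, whole-barley bread 38, strawberries 28, sunflower seeds 3.571.
Take 3 servings of cottage cheese: uses 6 g fat, +363.0 mg calcium (running total 363.0 mg).
Take 3 servings of whole-barley bread: uses 3 g fat, +114.0 mg calcium (running total 477.0 mg).
Take 1 serving of strawberries: uses 1 g fat, +28.0 mg calcium (running total 505.0 mg).
Take 1.929 servings of sunflower seeds: uses 27 g fat, +96.4 mg calcium (running total 601.4 mg).
Greedy by best ratio exhausts the fat allowance optimally: 601.4 mg.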